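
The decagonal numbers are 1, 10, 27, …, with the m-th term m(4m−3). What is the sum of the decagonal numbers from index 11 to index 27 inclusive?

Σ i(4i−3) = 4Σi² − 3Σi over i = 11..27.
Σi = 378 − 55 = 323 and Σi² = 6930 − 385 = 6545.
4·6545 − 3·323 = 25211.

25211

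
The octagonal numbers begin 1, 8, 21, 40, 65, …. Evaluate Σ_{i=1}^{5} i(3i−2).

Σ i(3i−2) = 3Σi² − 2Σi over i = 1..5.
Σi = 15 and Σi² = 55.
3·55 − 2·15 = 135.

135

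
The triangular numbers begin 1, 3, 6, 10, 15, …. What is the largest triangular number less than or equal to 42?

Solve n(n+1)/2 ≤ 42 for integer n.
n = 8 gives 36 ≤ 42, while n = 9 gives 45 > 42; so the answer is 36.

36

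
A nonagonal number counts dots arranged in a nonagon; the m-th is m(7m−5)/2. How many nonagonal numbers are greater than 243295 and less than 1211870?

324

The n-th nonagonal number is n(7n−5)/2.
Smallest index with value > 243295: n = 265 (giving 245125).
Largest index with value < 1211870: n = 588 (giving 1208634).
Indices 265 through 588: 324 terms.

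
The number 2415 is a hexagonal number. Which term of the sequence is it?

Set n(2n−1) = 2415, giving 2n² − n − 2415 = 0.
The discriminant is 1 + 8·2415 = 19321, and √19321 = 139.
So n = (1 + 139) / 4 = 140/4 = 35.
Check: 35·(2·35 − 1) = 2415. ✓

35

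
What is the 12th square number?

144

The 12th square number is n² with n = 12.
12² = 144.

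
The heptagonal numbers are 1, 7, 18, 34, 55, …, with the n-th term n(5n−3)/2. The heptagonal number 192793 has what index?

Set n(5n−3)/2 = 192793, giving 5n² − 3n − 385586 = 0.
The discriminant is 9 + 40·192793 = 7711729, and √7711729 = 2777.
So n = (3 + 2777) / 10 = 2780/10 = 278.
Check: 278·(5·278 − 3)/2 = 192793. ✓

278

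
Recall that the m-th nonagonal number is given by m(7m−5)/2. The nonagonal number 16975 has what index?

70

Set n(7n−5)/2 = 16975, giving 7n² − 5n − 33950 = 0.
The discriminant is 25 + 56·16975 = 950625, and √950625 = 975.
So n = (5 + 975) / 14 = 980/14 = 70.
Check: 70·(7·70 − 5)/2 = 16975. ✓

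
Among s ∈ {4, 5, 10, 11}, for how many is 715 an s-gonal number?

s = 4: P(4, 26) = 676 and P(4, 27) = 729; 715 is not s-gonal.
s = 5: P(5, 22) = 715. ✓
s = 10: P(10, 13) = 637 and P(10, 14) = 742; 715 is not s-gonal.
s = 11: P(11, 13) = 715. ✓
Hits: s ∈ {5, 11} → 2.

2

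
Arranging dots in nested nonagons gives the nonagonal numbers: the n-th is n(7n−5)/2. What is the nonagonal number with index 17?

The 17th nonagonal number is n(7n−5)/2 with n = 17.
17·(7·17 − 5)/2 = 17·114/2 = 17·57 = 969.

969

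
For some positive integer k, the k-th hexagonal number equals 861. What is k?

Set n(2n−1) = 861, giving 2n² − n − 861 = 0.
The discriminant is 1 + 8·861 = 6889, and √6889 = 83.
So n = (1 + 83) / 4 = 84/4 = 21.

21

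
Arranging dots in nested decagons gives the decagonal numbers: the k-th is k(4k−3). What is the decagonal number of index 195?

151515

The 195th decagonal number is n(4n−3) with n = 195.
195·(4·195 − 3) = 195·777 = 151515.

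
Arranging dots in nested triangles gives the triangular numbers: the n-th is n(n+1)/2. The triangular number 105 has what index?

14

Set n(n+1)/2 = 105, giving n² + n − 210 = 0.
The discriminant is 1 + 8·105 = 841, and √841 = 29.
So n = (-1 + 29) / 2 = 28/2 = 14.
Check: 14·15/2 = 105. ✓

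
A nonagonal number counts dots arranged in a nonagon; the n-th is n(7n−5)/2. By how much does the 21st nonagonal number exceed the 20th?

Consecutive nonagonal numbers differ by 7n − 6: here 7·21 − 6 = 141.

141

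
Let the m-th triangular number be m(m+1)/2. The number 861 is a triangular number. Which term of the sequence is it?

Set n(n+1)/2 = 861, giving n² + n − 1722 = 0.
The discriminant is 1 + 8·861 = 6889, and √6889 = 83.
So n = (-1 + 83) / 2 = 82/2 = 41.

41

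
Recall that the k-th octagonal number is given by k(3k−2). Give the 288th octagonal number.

288·(3·288 − 2) = 288·862 = 248256.

248256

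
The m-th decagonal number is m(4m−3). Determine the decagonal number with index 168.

The 168th decagonal number is n(4n−3) with n = 168.
168·(4·168 − 3) = 168·669 = 112392.

112392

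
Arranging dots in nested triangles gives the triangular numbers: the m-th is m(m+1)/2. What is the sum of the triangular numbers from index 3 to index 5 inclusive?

31

Σ i(i+1)/2 = (Σi² + Σi) / 2 over i = 3..5.
Σi = 15 − 3 = 12 and Σi² = 55 − 5 = 50.
(1·50 + 1·12) / 2 = 62/2 = 31.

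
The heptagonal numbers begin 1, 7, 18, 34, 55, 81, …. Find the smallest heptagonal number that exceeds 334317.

Solve n(5n−3)/2 > 334317 for integer n.
The largest n with value ≤ 334317 is 365 (since 332515 ≤ 334317 < 334341), so the first above is n = 366, value 334341.

334341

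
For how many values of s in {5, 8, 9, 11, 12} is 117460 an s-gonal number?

s = 5: P(5, 280) = 117460. ✓
s = 8: P(8, 198) = 117216 and P(8, 199) = 118405; 117460 is not s-gonal.
s = 9: P(9, 183) = 116754 and P(9, 184) = 118036; 117460 is not s-gonal.
s = 11: P(11, 161) = 116081 and P(11, 162) = 117531; 117460 is not s-gonal.
s = 12: P(12, 153) = 116433 and P(12, 154) = 117964; 117460 is not s-gonal.
Hits: s ∈ {5} → 1.

1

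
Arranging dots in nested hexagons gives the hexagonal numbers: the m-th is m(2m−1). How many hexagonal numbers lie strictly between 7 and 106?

5

The n-th hexagonal number is n(2n−1).
Smallest index with value > 7: n = 3 (giving 15).
Largest index with value < 106: n = 7 (giving 91).
Indices 3 through 7: 5 terms.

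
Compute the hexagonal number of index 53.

5565

The 53rd hexagonal number is n(2n−1) with n = 53.
53·(2·53 − 1) = 53·105 = 5565.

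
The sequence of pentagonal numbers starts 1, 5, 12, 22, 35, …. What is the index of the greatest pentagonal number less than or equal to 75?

Solve n(3n−1)/2 ≤ 75 for integer n.
n = 7 gives 70 ≤ 75, while n = 8 gives 92 > 75; so the answer is index 7.

7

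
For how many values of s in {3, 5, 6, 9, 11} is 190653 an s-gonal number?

s = 3: P(3, 617) = 190653. ✓
s = 5: P(5, 356) = 189926 and P(5, 357) = 190995; 190653 is not s-gonal.
s = 6: P(6, 309) = 190653. ✓
s = 9: P(9, 233) = 189429 and P(9, 234) = 191061; 190653 is not s-gonal.
s = 11: P(11, 206) = 190241 and P(11, 207) = 192096; 190653 is not s-gonal.
Hits: s ∈ {3, 6} → 2.

2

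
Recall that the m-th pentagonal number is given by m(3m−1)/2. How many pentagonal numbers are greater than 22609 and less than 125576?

167

The n-th pentagonal number is n(3n−1)/2.
Smallest index with value > 22609: n = 123 (giving 22632).
Largest index with value < 125576: n = 289 (giving 125137).
Indices 123 through 289: 167 terms.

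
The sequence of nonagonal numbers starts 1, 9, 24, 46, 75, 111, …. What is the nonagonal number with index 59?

The 59th nonagonal number is n(7n−5)/2 with n = 59.
59·(7·59 − 5)/2 = 59·408/2 = 59·204 = 12036.

12036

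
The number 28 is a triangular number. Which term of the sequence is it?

7

Set n(n+1)/2 = 28, giving n² + n − 56 = 0.
The discriminant is 1 + 8·28 = 225, and √225 = 15.
So n = (-1 + 15) / 2 = 14/2 = 7.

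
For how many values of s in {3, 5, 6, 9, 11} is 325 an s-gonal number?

s = 3: P(3, 25) = 325. ✓
s = 5: P(5, 14) = 287 and P(5, 15) = 330; 325 is not s-gonal.
s = 6: P(6, 13) = 325. ✓
s = 9: P(9, 10) = 325. ✓
s = 11: P(11, 8) = 260 and P(11, 9) = 333; 325 is not s-gonal.
Hits: s ∈ {3, 6, 9} → 3.

3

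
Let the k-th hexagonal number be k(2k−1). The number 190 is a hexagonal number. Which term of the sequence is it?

10

Set n(2n−1) = 190, giving 2n² − n − 190 = 0.
So n = (1 + 39) / 4 = 40/4 = 10.
Check: 10·(2·10 − 1) = 190. ✓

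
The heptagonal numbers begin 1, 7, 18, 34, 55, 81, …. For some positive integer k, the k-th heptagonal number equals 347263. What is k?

373

Set n(5n−3)/2 = 347263, giving 5n² − 3n − 694526 = 0.
So n = (3 + 3727) / 10 = 3730/10 = 373.
Check: 373·(5·373 − 3)/2 = 347263. ✓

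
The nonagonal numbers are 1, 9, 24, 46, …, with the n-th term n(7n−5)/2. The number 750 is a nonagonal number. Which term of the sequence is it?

15

Set n(7n−5)/2 = 750, giving 7n² − 5n − 1500 = 0.
So n = (5 + 205) / 14 = 210/14 = 15.
Check: 15·(7·15 − 5)/2 = 750. ✓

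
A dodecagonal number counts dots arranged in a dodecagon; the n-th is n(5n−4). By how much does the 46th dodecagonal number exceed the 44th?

46·(5·46 − 4) = 10396 and 44·(5·44 − 4) = 9504.
Difference: 10396 − 9504 = 892.

892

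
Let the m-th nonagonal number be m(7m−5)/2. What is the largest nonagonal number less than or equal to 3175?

3075

Solve n(7n−5)/2 ≤ 3175 for integer n.
n = 30 gives 3075 ≤ 3175, while n = 31 gives 3286 > 3175; so the answer is 3075.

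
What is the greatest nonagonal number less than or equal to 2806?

Solve n(7n−5)/2 ≤ 2806 for integer n.
n = 28 gives 2674 ≤ 2806, while n = 29 gives 2871 > 2806; so the answer is 2674.

2674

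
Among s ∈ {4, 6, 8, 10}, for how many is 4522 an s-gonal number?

1

s = 4: P(4, 67) = 4489 and P(4, 68) = 4624; 4522 is not s-gonal.
s = 6: P(6, 47) = 4371 and P(6, 48) = 4560; 4522 is not s-gonal.
s = 8: P(8, 39) = 4485 and P(8, 40) = 4720; 4522 is not s-gonal.
s = 10: P(10, 34) = 4522. ✓
Hits: s ∈ {10} → 1.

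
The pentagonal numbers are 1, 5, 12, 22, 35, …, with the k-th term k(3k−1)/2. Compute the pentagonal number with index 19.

532

The 19th pentagonal number is n(3n−1)/2 with n = 19.
19·(3·19 − 1)/2 = 19·56/2 = 19·28 = 532.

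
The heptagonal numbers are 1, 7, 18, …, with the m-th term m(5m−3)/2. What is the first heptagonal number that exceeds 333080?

Solve n(5n−3)/2 > 333080 for integer n.
The largest n with value ≤ 333080 is 365 (since 332515 ≤ 333080 < 334341), so the first above is n = 366, value 334341.

334341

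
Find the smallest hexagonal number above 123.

Solve n(2n−1) > 123 for integer n.
The largest n with value ≤ 123 is 8 (since 120 ≤ 123 < 153), so the first above is n = 9, value 153.

153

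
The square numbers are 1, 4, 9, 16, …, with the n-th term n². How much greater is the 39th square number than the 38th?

77

n² − (n−1)² = 2n − 1, so 39² − 38² = 2·39 − 1 = 77.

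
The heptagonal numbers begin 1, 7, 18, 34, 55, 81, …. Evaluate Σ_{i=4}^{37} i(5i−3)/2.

42857

Σ i(5i−3)/2 = (5Σi² − 3Σi) / 2 over i = 4..37.
Σi = 703 − 6 = 697 and Σi² = 17575 − 14 = 17561.
(5·17561 − 3·697) / 2 = 85714/2 = 42857.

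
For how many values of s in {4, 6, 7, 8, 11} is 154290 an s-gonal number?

1

s = 4: P(4, 392) = 153664 and P(4, 393) = 154449; 154290 is not s-gonal.
s = 6: P(6, 278) = 154290. ✓
s = 7: P(7, 248) = 153388 and P(7, 249) = 154629; 154290 is not s-gonal.
s = 8: P(8, 227) = 154133 and P(8, 228) = 155496; 154290 is not s-gonal.
s = 11: P(11, 185) = 153365 and P(11, 186) = 155031; 154290 is not s-gonal.
Hits: s ∈ {6} → 1.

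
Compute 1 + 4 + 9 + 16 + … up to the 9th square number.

285

Σ_{i=1}^{9} i² = 9·10·19/6 = 285.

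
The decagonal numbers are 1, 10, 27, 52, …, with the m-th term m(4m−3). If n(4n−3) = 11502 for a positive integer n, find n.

54

Set n(4n−3) = 11502, giving 4n² − 3n − 11502 = 0.
The discriminant is 9 + 16·11502 = 184041, and √184041 = 429.
So n = (3 + 429) / 8 = 432/8 = 54.
Check: 54·(4·54 − 3) = 11502. ✓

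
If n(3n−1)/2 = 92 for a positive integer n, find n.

8

Set n(3n−1)/2 = 92, giving 3n² − n − 184 = 0.
The discriminant is 1 + 24·92 = 2209, and √2209 = 47.
So n = (1 + 47) / 6 = 48/6 = 8.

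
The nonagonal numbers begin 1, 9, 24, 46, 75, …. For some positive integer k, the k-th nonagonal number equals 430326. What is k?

351

Set n(7n−5)/2 = 430326, giving 7n² − 5n − 860652 = 0.
The discriminant is 25 + 56·430326 = 24098281, and √24098281 = 4909.
So n = (5 + 4909) / 14 = 4914/14 = 351.
Check: 351·(7·351 − 5)/2 = 430326. ✓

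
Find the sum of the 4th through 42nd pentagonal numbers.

Σ i(3i−1)/2 = (3Σi² − Σi) / 2 over i = 4..42.
Σi = 903 − 6 = 897 and Σi² = 25585 − 14 = 25571.
(3·25571 − 1·897) / 2 = 75816/2 = 37908.

37908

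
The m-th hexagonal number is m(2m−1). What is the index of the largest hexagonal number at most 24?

3

Solve n(2n−1) ≤ 24 for integer n.
n = 3 gives 15 ≤ 24, while n = 4 gives 28 > 24; so the answer is index 3.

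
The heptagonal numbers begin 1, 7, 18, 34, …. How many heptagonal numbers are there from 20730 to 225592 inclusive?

209

The n-th heptagonal number is n(5n−3)/2.
Smallest index with value ≥ 20730: n = 92 (giving 21022).
Largest index with value ≤ 225592: n = 300 (giving 224550).
Indices 92 through 300: 209 terms.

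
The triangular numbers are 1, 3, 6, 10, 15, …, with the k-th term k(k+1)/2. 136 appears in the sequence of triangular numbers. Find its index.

16

Set n(n+1)/2 = 136, giving n² + n − 272 = 0.
The discriminant is 1 + 8·136 = 1089, and √1089 = 33.
So n = (-1 + 33) / 2 = 32/2 = 16.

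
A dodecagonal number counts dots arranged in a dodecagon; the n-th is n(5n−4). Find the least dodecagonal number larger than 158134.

Solve n(5n−4) > 158134 for integer n.
The largest n with value ≤ 158134 is 178 (since 157708 ≤ 158134 < 159489), so the first above is n = 179, value 159489.

159489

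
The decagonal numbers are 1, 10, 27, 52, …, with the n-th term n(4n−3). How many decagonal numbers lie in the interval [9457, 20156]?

23

The n-th decagonal number is n(4n−3).
Smallest index with value ≥ 9457: n = 49 (giving 9457).
Largest index with value ≤ 20156: n = 71 (giving 19951).
Indices 49 through 71: 23 terms.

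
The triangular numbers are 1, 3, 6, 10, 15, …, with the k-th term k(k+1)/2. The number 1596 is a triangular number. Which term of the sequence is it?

Set n(n+1)/2 = 1596, giving n² + n − 3192 = 0.
The discriminant is 1 + 8·1596 = 12769, and √12769 = 113.
So n = (-1 + 113) / 2 = 112/2 = 56.

56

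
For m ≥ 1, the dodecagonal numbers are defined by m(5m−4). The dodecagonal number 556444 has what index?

Set n(5n−4) = 556444, giving 5n² − 4n − 556444 = 0.
The discriminant is 16 + 20·556444 = 11128896, and √11128896 = 3336.
So n = (4 + 3336) / 10 = 3340/10 = 334.

334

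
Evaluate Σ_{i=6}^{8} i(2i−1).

Σ i(2i−1) = 2Σi² − Σi over i = 6..8.
Σi = 36 − 15 = 21 and Σi² = 204 − 55 = 149.
2·149 − 1·21 = 277.

277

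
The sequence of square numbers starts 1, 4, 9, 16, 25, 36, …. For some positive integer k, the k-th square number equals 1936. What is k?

44

We need n² = 1936, so n = √1936 = 44.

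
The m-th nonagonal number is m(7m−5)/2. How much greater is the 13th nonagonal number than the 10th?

234

13·(7·13 − 5)/2 = 559 and 10·(7·10 − 5)/2 = 325.
Difference: 559 − 325 = 234.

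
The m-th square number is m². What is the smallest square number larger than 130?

Solve n² > 130 for integer n.
The largest n with value ≤ 130 is 11 (since 121 ≤ 130 < 144), so the first above is n = 12, value 144.

144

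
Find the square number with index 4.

16

4² = 16.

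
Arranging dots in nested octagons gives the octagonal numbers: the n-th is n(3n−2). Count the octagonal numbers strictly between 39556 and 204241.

The n-th octagonal number is n(3n−2).
Smallest index with value > 39556: n = 116 (giving 40136).
Largest index with value < 204241: n = 261 (giving 203841).
Indices 116 through 261: 146 terms.

146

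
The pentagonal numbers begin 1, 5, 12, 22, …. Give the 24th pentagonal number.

24·(3·24 − 1)/2 = 24·71/2 = 852.

852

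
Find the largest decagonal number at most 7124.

Solve n(4n−3) ≤ 7124 for integer n.
n = 42 gives 6930 ≤ 7124, while n = 43 gives 7267 > 7124; so the answer is 6930.

6930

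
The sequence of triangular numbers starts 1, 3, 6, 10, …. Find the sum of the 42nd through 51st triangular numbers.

Σ i(i+1)/2 = (Σi² + Σi) / 2 over i = 42..51.
Σi = 1326 − 861 = 465 and Σi² = 45526 − 23821 = 21705.
(1·21705 + 1·465) / 2 = 22170/2 = 11085.

11085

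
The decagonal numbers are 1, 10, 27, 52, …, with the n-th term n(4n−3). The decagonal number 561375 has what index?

375

Set n(4n−3) = 561375, giving 4n² − 3n − 561375 = 0.
The discriminant is 9 + 16·561375 = 8982009, and √8982009 = 2997.
So n = (3 + 2997) / 8 = 3000/8 = 375.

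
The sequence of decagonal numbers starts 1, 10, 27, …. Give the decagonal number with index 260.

The 260th decagonal number is n(4n−3) with n = 260.
260·(4·260 − 3) = 260·1037 = 269620.

269620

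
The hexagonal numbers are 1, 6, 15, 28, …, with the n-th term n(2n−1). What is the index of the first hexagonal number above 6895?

59

Solve n(2n−1) > 6895 for integer n.
The largest n with value ≤ 6895 is 58 (since 6670 ≤ 6895 < 6903), so the first above is n = 59, value 6903.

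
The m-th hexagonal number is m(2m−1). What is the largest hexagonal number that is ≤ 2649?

2556

Solve n(2n−1) ≤ 2649 for integer n.
n = 36 gives 2556 ≤ 2649, while n = 37 gives 2701 > 2649; so the answer is 2556.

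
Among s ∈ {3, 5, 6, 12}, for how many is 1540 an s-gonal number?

s = 3: P(3, 55) = 1540. ✓
s = 5: P(5, 32) = 1520 and P(5, 33) = 1617; 1540 is not s-gonal.
s = 6: P(6, 28) = 1540. ✓
s = 12: P(12, 17) = 1377 and P(12, 18) = 1548; 1540 is not s-gonal.
Hits: s ∈ {3, 6} → 2.

2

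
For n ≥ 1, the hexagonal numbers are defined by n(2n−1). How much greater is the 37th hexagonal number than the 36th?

145

Consecutive hexagonal numbers differ by 4n − 3: here 4·37 − 3 = 145.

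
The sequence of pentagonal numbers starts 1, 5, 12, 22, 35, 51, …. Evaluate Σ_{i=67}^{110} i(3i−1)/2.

525624

Σ i(3i−1)/2 = (3Σi² − Σi) / 2 over i = 67..110.
Σi = 6105 − 2211 = 3894 and Σi² = 449735 − 98021 = 351714.
(3·351714 − 1·3894) / 2 = 1051248/2 = 525624.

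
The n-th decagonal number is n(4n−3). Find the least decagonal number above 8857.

9072

Solve n(4n−3) > 8857 for integer n.
The largest n with value ≤ 8857 is 47 (since 8695 ≤ 8857 < 9072), so the first above is n = 48, value 9072.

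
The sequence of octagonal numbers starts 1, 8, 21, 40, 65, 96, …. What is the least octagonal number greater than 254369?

Solve n(3n−2) > 254369 for integer n.
The largest n with value ≤ 254369 is 291 (since 253461 ≤ 254369 < 255208), so the first above is n = 292, value 255208.

255208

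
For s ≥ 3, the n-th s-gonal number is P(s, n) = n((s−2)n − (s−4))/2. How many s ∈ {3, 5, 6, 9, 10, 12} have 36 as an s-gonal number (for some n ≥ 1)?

s = 3: P(3, 8) = 36. ✓
s = 5: P(5, 5) = 35 and P(5, 6) = 51; 36 is not s-gonal.
s = 6: P(6, 4) = 28 and P(6, 5) = 45; 36 is not s-gonal.
s = 9: P(9, 3) = 24 and P(9, 4) = 46; 36 is not s-gonal.
s = 10: P(10, 3) = 27 and P(10, 4) = 52; 36 is not s-gonal.
s = 12: P(12, 3) = 33 and P(12, 4) = 64; 36 is not s-gonal.
Hits: s ∈ {3} → 1.

1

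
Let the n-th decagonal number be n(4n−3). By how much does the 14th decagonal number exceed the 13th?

Consecutive decagonal numbers differ by 8n − 7: here 8·14 − 7 = 105.

105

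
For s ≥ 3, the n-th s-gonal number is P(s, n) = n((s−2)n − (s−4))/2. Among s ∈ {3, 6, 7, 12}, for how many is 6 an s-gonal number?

s = 3: P(3, 3) = 6. ✓
s = 6: P(6, 2) = 6. ✓
s = 7: P(7, 1) = 1 and P(7, 2) = 7; 6 is not s-gonal.
s = 12: P(12, 1) = 1 and P(12, 2) = 12; 6 is not s-gonal.
Hits: s ∈ {3, 6} → 2.

2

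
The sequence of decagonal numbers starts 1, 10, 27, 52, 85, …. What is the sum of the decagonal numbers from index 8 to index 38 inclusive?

73377

Σ i(4i−3) = 4Σi² − 3Σi over i = 8..38.
Σi = 741 − 28 = 713 and Σi² = 19019 − 140 = 18879.
4·18879 − 3·713 = 73377.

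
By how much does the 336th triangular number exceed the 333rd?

336·337/2 = 56616 and 333·334/2 = 55611.
Difference: 56616 − 55611 = 1005.

1005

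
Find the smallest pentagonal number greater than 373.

Solve n(3n−1)/2 > 373 for integer n.
The largest n with value ≤ 373 is 15 (since 330 ≤ 373 < 376), so the first above is n = 16, value 376.

376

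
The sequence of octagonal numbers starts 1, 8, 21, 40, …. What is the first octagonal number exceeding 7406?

Solve n(3n−2) > 7406 for integer n.
The largest n with value ≤ 7406 is 50 (since 7400 ≤ 7406 < 7701), so the first above is n = 51, value 7701.

7701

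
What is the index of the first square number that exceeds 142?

Solve n² > 142 for integer n.
The largest n with value ≤ 142 is 11 (since 121 ≤ 142 < 144), so the first above is n = 12, value 144.

12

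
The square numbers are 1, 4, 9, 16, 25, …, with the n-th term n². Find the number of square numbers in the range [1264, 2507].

15

The n-th square number is n².
Smallest index with value ≥ 1264: n = 36 (giving 1296).
Largest index with value ≤ 2507: n = 50 (giving 2500).
Indices 36 through 50: 15 terms.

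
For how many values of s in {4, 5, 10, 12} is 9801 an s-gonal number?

s = 4: P(4, 99) = 9801. ✓
s = 5: P(5, 81) = 9801. ✓
s = 10: P(10, 49) = 9457 and P(10, 50) = 9850; 9801 is not s-gonal.
s = 12: P(12, 44) = 9504 and P(12, 45) = 9945; 9801 is not s-gonal.
Hits: s ∈ {4, 5} → 2.

2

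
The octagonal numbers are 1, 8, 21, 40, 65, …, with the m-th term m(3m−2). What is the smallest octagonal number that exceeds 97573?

Solve n(3n−2) > 97573 for integer n.
The largest n with value ≤ 97573 is 180 (since 96840 ≤ 97573 < 97921), so the first above is n = 181, value 97921.

97921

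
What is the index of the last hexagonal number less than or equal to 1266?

Solve n(2n−1) ≤ 1266 for integer n.
n = 25 gives 1225 ≤ 1266, while n = 26 gives 1326 > 1266; so the answer is index 25.

25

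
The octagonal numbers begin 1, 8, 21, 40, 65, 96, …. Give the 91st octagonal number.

The 91st octagonal number is n(3n−2) with n = 91.
91·(3·91 − 2) = 91·271 = 24661.

24661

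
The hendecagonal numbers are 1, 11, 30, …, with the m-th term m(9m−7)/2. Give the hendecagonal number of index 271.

329536

The 271st hendecagonal number is n(9n−7)/2 with n = 271.
271·(9·271 − 7)/2 = 271·2432/2 = 271·1216 = 329536.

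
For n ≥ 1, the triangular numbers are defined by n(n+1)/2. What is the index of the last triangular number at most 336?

Solve n(n+1)/2 ≤ 336 for integer n.
n = 25 gives 325 ≤ 336, while n = 26 gives 351 > 336; so the answer is index 25.

25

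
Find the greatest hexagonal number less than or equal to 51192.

51040

Solve n(2n−1) ≤ 51192 for integer n.
n = 160 gives 51040 ≤ 51192, while n = 161 gives 51681 > 51192; so the answer is 51040.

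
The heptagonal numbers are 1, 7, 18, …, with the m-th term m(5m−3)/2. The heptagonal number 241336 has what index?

311

Set n(5n−3)/2 = 241336, giving 5n² − 3n − 482672 = 0.
So n = (3 + 3107) / 10 = 3110/10 = 311.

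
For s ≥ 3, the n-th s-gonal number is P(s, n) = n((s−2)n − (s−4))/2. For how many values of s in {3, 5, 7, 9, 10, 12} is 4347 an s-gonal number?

s = 3: P(3, 92) = 4278 and P(3, 93) = 4371; 4347 is not s-gonal.
s = 5: P(5, 54) = 4347. ✓
s = 7: P(7, 42) = 4347. ✓
s = 9: P(9, 35) = 4200 and P(9, 36) = 4446; 4347 is not s-gonal.
s = 10: P(10, 33) = 4257 and P(10, 34) = 4522; 4347 is not s-gonal.
s = 12: P(12, 29) = 4089 and P(12, 30) = 4380; 4347 is not s-gonal.
Hits: s ∈ {5, 7} → 2.

2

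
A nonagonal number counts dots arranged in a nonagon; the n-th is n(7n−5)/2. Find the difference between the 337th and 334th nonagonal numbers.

7038

337·(7·337 − 5)/2 = 396649 and 334·(7·334 − 5)/2 = 389611.
Difference: 396649 − 389611 = 7038.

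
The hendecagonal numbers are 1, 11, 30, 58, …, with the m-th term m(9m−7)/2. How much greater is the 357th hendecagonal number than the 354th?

357·(9·357 − 7)/2 = 572271 and 354·(9·354 − 7)/2 = 562683.
Difference: 572271 − 562683 = 9588.

9588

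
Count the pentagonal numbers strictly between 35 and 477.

12

The n-th pentagonal number is n(3n−1)/2.
Smallest index with value > 35: n = 6 (giving 51).
Largest index with value < 477: n = 17 (giving 425).
Indices 6 through 17: 12 terms.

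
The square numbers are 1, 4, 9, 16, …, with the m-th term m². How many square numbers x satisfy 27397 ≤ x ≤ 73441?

The n-th square number is n².
Smallest index with value ≥ 27397: n = 166 (giving 27556).
Largest index with value ≤ 73441: n = 271 (giving 73441).
Indices 166 through 271: 106 terms.

106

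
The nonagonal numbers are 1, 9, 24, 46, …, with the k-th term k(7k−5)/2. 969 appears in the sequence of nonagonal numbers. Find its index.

17

Set n(7n−5)/2 = 969, giving 7n² − 5n − 1938 = 0.
The discriminant is 25 + 56·969 = 54289, and √54289 = 233.
So n = (5 + 233) / 14 = 238/14 = 17.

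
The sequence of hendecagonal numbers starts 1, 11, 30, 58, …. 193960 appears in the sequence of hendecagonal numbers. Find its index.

208

Set n(9n−7)/2 = 193960, giving 9n² − 7n − 387920 = 0.
The discriminant is 49 + 72·193960 = 13965169, and √13965169 = 3737.
So n = (7 + 3737) / 18 = 3744/18 = 208.
Check: 208·(9·208 − 7)/2 = 193960. ✓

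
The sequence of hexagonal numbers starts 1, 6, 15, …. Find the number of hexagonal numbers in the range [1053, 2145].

The n-th hexagonal number is n(2n−1).
Smallest index with value ≥ 1053: n = 24 (giving 1128).
Largest index with value ≤ 2145: n = 33 (giving 2145).
Indices 24 through 33: 10 terms.

10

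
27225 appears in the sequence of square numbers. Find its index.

We need n² = 27225, so n = √27225 = 165.

165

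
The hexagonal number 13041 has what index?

81

Set n(2n−1) = 13041, giving 2n² − n − 13041 = 0.
The discriminant is 1 + 8·13041 = 104329, and √104329 = 323.
So n = (1 + 323) / 4 = 324/4 = 81.
Check: 81·(2·81 − 1) = 13041. ✓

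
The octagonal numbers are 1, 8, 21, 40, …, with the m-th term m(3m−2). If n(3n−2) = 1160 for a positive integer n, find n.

Set n(3n−2) = 1160, giving 3n² − 2n − 1160 = 0.
The discriminant is 4 + 12·1160 = 13924, and √13924 = 118.
So n = (2 + 118) / 6 = 120/6 = 20.

20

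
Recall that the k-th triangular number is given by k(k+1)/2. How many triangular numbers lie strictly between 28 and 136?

The n-th triangular number is n(n+1)/2.
Smallest index with value > 28: n = 8 (giving 36).
Largest index with value < 136: n = 15 (giving 120).
Indices 8 through 15: 8 terms.

8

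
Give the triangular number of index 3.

6

3·4/2 = 12/2 = 6.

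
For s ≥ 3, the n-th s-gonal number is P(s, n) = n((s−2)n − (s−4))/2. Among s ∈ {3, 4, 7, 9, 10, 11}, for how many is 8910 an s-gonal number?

s = 3: P(3, 132) = 8778 and P(3, 133) = 8911; 8910 is not s-gonal.
s = 4: P(4, 94) = 8836 and P(4, 95) = 9025; 8910 is not s-gonal.
s = 7: P(7, 60) = 8910. ✓
s = 9: P(9, 50) = 8625 and P(9, 51) = 8976; 8910 is not s-gonal.
s = 10: P(10, 47) = 8695 and P(10, 48) = 9072; 8910 is not s-gonal.
s = 11: P(11, 44) = 8558 and P(11, 45) = 8955; 8910 is not s-gonal.
Hits: s ∈ {7} → 1.

1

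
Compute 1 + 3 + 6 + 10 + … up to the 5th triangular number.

Σ i(i+1)/2 = (Σi² + Σi) / 2 over i = 1..5.
Σi = 15 and Σi² = 55.
(1·55 + 1·15) / 2 = 70/2 = 35.

35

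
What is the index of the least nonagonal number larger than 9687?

Solve n(7n−5)/2 > 9687 for integer n.
The largest n with value ≤ 9687 is 52 (since 9334 ≤ 9687 < 9699), so the first above is n = 53, value 9699.

53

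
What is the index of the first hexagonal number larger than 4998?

51

Solve n(2n−1) > 4998 for integer n.
The largest n with value ≤ 4998 is 50 (since 4950 ≤ 4998 < 5151), so the first above is n = 51, value 5151.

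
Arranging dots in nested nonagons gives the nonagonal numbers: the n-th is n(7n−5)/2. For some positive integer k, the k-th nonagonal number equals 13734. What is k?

Set n(7n−5)/2 = 13734, giving 7n² − 5n − 27468 = 0.
The discriminant is 25 + 56·13734 = 769129, and √769129 = 877.
So n = (5 + 877) / 14 = 882/14 = 63.

63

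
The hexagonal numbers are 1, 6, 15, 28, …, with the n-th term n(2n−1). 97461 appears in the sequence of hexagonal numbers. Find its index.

221

Set n(2n−1) = 97461, giving 2n² − n − 97461 = 0.
The discriminant is 1 + 8·97461 = 779689, and √779689 = 883.
So n = (1 + 883) / 4 = 884/4 = 221.
Check: 221·(2·221 − 1) = 97461. ✓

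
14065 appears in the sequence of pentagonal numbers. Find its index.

Set n(3n−1)/2 = 14065, giving 3n² − n − 28130 = 0.
So n = (1 + 581) / 6 = 582/6 = 97.
Check: 97·(3·97 − 1)/2 = 14065. ✓

97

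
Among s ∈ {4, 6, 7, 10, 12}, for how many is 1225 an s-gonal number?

s = 4: P(4, 35) = 1225. ✓
s = 6: P(6, 25) = 1225. ✓
s = 7: P(7, 22) = 1177 and P(7, 23) = 1288; 1225 is not s-gonal.
s = 10: P(10, 17) = 1105 and P(10, 18) = 1242; 1225 is not s-gonal.
s = 12: P(12, 16) = 1216 and P(12, 17) = 1377; 1225 is not s-gonal.
Hits: s ∈ {4, 6} → 2.

2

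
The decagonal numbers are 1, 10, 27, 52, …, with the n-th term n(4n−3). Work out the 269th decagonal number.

288637

The 269th decagonal number is n(4n−3) with n = 269.
269·(4·269 − 3) = 269·1073 = 288637.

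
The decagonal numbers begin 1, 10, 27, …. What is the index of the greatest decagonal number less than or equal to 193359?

220

Solve n(4n−3) ≤ 193359 for integer n.
n = 220 gives 192940 ≤ 193359, while n = 221 gives 194701 > 193359; so the answer is index 220.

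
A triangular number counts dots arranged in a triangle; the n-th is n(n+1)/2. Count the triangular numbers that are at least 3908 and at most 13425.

76

The n-th triangular number is n(n+1)/2.
Smallest index with value ≥ 3908: n = 88 (giving 3916).
Largest index with value ≤ 13425: n = 163 (giving 13366).
Indices 88 through 163: 76 terms.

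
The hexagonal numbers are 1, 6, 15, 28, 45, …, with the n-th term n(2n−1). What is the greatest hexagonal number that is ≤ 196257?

195625

Solve n(2n−1) ≤ 196257 for integer n.
n = 313 gives 195625 ≤ 196257, while n = 314 gives 196878 > 196257; so the answer is 195625.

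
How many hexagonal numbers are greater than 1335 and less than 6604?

The n-th hexagonal number is n(2n−1).
Smallest index with value > 1335: n = 27 (giving 1431).
Largest index with value < 6604: n = 57 (giving 6441).
Indices 27 through 57: 31 terms.

31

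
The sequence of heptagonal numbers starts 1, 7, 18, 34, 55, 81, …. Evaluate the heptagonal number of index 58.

8323

The 58th heptagonal number is n(5n−3)/2 with n = 58.
58·(5·58 − 3)/2 = 58·287/2 = 8323.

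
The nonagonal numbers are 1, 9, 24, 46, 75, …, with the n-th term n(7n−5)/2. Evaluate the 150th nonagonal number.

The 150th nonagonal number is n(7n−5)/2 with n = 150.
150·(7·150 − 5)/2 = 150·1045/2 = 78375.

78375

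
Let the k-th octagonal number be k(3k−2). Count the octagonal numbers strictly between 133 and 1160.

12

The n-th octagonal number is n(3n−2).
Smallest index with value > 133: n = 8 (giving 176).
Largest index with value < 1160: n = 19 (giving 1045).
Indices 8 through 19: 12 terms.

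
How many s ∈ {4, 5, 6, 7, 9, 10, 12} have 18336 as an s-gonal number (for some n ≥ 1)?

s = 4: P(4, 135) = 18225 and P(4, 136) = 18496; 18336 is not s-gonal.
s = 5: P(5, 110) = 18095 and P(5, 111) = 18426; 18336 is not s-gonal.
s = 6: P(6, 96) = 18336. ✓
s = 7: P(7, 85) = 17935 and P(7, 86) = 18361; 18336 is not s-gonal.
s = 9: P(9, 72) = 17964 and P(9, 73) = 18469; 18336 is not s-gonal.
s = 10: P(10, 68) = 18292 and P(10, 69) = 18837; 18336 is not s-gonal.
s = 12: P(12, 60) = 17760 and P(12, 61) = 18361; 18336 is not s-gonal.
Hits: s ∈ {6} → 1.

1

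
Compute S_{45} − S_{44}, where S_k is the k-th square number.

89

n² − (n−1)² = 2n − 1, so 45² − 44² = 2·45 − 1 = 89.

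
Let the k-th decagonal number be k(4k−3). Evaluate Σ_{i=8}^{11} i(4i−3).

Σ i(4i−3) = 4Σi² − 3Σi over i = 8..11.
Σi = 66 − 28 = 38 and Σi² = 506 − 140 = 366.
4·366 − 3·38 = 1350.

1350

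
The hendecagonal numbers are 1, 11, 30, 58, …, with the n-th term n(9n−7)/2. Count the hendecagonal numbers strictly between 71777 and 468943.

The n-th hendecagonal number is n(9n−7)/2.
Smallest index with value > 71777: n = 127 (giving 72136).
Largest index with value < 468943: n = 323 (giving 468350).
Indices 127 through 323: 197 terms.

197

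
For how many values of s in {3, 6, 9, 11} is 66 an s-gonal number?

2

s = 3: P(3, 11) = 66. ✓
s = 6: P(6, 6) = 66. ✓
s = 9: P(9, 4) = 46 and P(9, 5) = 75; 66 is not s-gonal.
s = 11: P(11, 4) = 58 and P(11, 5) = 95; 66 is not s-gonal.
Hits: s ∈ {3, 6} → 2.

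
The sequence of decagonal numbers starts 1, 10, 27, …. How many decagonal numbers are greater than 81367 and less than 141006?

The n-th decagonal number is n(4n−3).
Smallest index with value > 81367: n = 144 (giving 82512).
Largest index with value < 141006: n = 188 (giving 140812).
Indices 144 through 188: 45 terms.

45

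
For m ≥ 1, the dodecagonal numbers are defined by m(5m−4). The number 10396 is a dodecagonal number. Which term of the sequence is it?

Set n(5n−4) = 10396, giving 5n² − 4n − 10396 = 0.
So n = (4 + 456) / 10 = 460/10 = 46.
Check: 46·(5·46 − 4) = 10396. ✓

46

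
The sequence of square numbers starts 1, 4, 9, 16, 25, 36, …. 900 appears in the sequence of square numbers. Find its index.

We need n² = 900, so n = √900 = 30.

30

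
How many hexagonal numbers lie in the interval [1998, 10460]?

The n-th hexagonal number is n(2n−1).
Smallest index with value ≥ 1998: n = 32 (giving 2016).
Largest index with value ≤ 10460: n = 72 (giving 10296).
Indices 32 through 72: 41 terms.

41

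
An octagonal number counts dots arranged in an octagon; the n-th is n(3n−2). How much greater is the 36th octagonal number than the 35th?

Consecutive octagonal numbers differ by 6n − 5: here 6·36 − 5 = 211.

211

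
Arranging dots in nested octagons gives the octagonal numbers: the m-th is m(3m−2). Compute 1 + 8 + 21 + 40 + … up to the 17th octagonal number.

Σ i(3i−2) = 3Σi² − 2Σi over i = 1..17.
Σi = 153 and Σi² = 1785.
3·1785 − 2·153 = 5049.

5049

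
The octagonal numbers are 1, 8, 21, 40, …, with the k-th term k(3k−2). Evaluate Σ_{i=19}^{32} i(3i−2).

Σ i(3i−2) = 3Σi² − 2Σi over i = 19..32.
Σi = 528 − 171 = 357 and Σi² = 11440 − 2109 = 9331.
3·9331 − 2·357 = 27279.

27279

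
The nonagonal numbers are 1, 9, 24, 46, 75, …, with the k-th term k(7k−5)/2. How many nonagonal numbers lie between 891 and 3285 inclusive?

The n-th nonagonal number is n(7n−5)/2.
Smallest index with value ≥ 891: n = 17 (giving 969).
Largest index with value ≤ 3285: n = 30 (giving 3075).
Indices 17 through 30: 14 terms.

14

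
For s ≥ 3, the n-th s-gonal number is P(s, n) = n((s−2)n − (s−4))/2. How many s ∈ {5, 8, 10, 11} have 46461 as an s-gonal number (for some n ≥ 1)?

1

s = 5: P(5, 176) = 46376 and P(5, 177) = 46905; 46461 is not s-gonal.
s = 8: P(8, 124) = 45880 and P(8, 125) = 46625; 46461 is not s-gonal.
s = 10: P(10, 108) = 46332 and P(10, 109) = 47197; 46461 is not s-gonal.
s = 11: P(11, 102) = 46461. ✓
Hits: s ∈ {11} → 1.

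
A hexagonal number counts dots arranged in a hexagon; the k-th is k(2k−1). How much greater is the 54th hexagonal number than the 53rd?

213

Consecutive hexagonal numbers differ by 4n − 3: here 4·54 − 3 = 213.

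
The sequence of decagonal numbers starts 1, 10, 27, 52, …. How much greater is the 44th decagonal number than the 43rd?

345

Consecutive decagonal numbers differ by 8n − 7: here 8·44 − 7 = 345.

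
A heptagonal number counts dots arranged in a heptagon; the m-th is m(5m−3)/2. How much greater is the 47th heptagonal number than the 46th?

231

Consecutive heptagonal numbers differ by 5n − 4: here 5·47 − 4 = 231.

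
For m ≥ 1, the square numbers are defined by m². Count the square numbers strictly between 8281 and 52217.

137

The n-th square number is n².
Smallest index with value > 8281: n = 92 (giving 8464).
Largest index with value < 52217: n = 228 (giving 51984).
Indices 92 through 228: 137 terms.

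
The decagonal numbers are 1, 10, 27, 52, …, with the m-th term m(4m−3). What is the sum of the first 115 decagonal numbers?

Σ i(4i−3) = 4Σi² − 3Σi over i = 1..115.
Σi = 6670 and Σi² = 513590.
4·513590 − 3·6670 = 2034350.

2034350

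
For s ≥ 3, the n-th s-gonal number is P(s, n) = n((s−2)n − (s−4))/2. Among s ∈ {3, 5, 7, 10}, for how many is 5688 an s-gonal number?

s = 3: P(3, 106) = 5671 and P(3, 107) = 5778; 5688 is not s-gonal.
s = 5: P(5, 61) = 5551 and P(5, 62) = 5735; 5688 is not s-gonal.
s = 7: P(7, 48) = 5688. ✓
s = 10: P(10, 38) = 5662 and P(10, 39) = 5967; 5688 is not s-gonal.
Hits: s ∈ {7} → 1.

1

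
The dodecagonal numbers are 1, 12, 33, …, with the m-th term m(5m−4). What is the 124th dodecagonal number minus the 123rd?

Consecutive dodecagonal numbers differ by 10n − 9: here 10·124 − 9 = 1231.

1231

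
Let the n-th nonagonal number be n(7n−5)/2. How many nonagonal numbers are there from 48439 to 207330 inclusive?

The n-th nonagonal number is n(7n−5)/2.
Smallest index with value ≥ 48439: n = 118 (giving 48439).
Largest index with value ≤ 207330: n = 243 (giving 206064).
Indices 118 through 243: 126 terms.

126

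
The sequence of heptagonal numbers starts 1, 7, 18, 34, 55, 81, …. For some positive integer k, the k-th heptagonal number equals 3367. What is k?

37

Set n(5n−3)/2 = 3367, giving 5n² − 3n − 6734 = 0.
The discriminant is 9 + 40·3367 = 134689, and √134689 = 367.
So n = (3 + 367) / 10 = 370/10 = 37.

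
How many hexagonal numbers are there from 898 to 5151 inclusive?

The n-th hexagonal number is n(2n−1).
Smallest index with value ≥ 898: n = 22 (giving 946).
Largest index with value ≤ 5151: n = 51 (giving 5151).
Indices 22 through 51: 30 terms.

30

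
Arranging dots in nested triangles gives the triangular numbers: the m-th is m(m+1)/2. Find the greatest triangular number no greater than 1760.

Solve n(n+1)/2 ≤ 1760 for integer n.
n = 58 gives 1711 ≤ 1760, while n = 59 gives 1770 > 1760; so the answer is 1711.

1711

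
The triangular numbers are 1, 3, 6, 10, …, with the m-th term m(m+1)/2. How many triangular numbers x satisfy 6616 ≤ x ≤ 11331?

36

The n-th triangular number is n(n+1)/2.
Smallest index with value ≥ 6616: n = 115 (giving 6670).
Largest index with value ≤ 11331: n = 150 (giving 11325).
Indices 115 through 150: 36 terms.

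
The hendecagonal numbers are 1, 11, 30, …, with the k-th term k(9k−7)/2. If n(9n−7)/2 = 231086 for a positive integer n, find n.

Set n(9n−7)/2 = 231086, giving 9n² − 7n − 462172 = 0.
So n = (7 + 4079) / 18 = 4086/18 = 227.
Check: 227·(9·227 − 7)/2 = 231086. ✓

227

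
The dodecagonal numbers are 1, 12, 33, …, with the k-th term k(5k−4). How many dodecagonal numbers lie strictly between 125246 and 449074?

142

The n-th dodecagonal number is n(5n−4).
Smallest index with value > 125246: n = 159 (giving 125769).
Largest index with value < 449074: n = 300 (giving 448800).
Indices 159 through 300: 142 terms.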